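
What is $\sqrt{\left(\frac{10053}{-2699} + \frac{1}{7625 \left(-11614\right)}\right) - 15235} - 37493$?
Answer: $-37493 + \frac{i \sqrt{34822321710200650984029270}}{47802933650} \approx -37493.0 + 123.45 i$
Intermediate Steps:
$\sqrt{\left(\frac{10053}{-2699} + \frac{1}{7625 \left(-11614\right)}\right) - 15235} - 37493 = \sqrt{\left(10053 \left(- \frac{1}{2699}\right) + \frac{1}{7625} \left(- \frac{1}{11614}\right)\right) - 15235} - 37493 = \sqrt{\left(- \frac{10053}{2699} - \frac{1}{88556750}\right) - 15235} - 37493 = \sqrt{- \frac{890261010449}{239014668250} - 15235} - 37493 = \sqrt{- \frac{3642278731799199}{239014668250}} - 37493 = \frac{i \sqrt{34822321710200650984029270}}{47802933650} - 37493 = -37493 + \frac{i \sqrt{34822321710200650984029270}}{47802933650}$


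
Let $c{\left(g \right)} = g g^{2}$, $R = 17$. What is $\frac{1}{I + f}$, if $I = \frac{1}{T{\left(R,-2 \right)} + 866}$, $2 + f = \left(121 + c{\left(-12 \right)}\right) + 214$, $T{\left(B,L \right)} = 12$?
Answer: $- \frac{878}{1224809} \approx -0.00071685$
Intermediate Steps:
$c{\left(g \right)} = g^{3}$
$f = -1395$ ($f = -2 + \left(\left(121 + \left(-12\right)^{3}\right) + 214\right) = -2 + \left(\left(121 - 1728\right) + 214\right) = -2 + \left(-1607 + 214\right) = -2 - 1393 = -1395$)
$I = \frac{1}{878}$ ($I = \frac{1}{12 + 866} = \frac{1}{878} \approx 0.001139$)
$\frac{1}{I + f} = \frac{1}{\frac{1}{878} - 1395} = \frac{1}{- \frac{1224809}{878}} = - \frac{878}{1224809}$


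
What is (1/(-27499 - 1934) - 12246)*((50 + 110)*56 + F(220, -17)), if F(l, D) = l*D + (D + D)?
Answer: -1869223787534/29433 ≈ -6.3508e+7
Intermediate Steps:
F(l, D) = 2*D + D*l (F(l, D) = D*l + 2*D = 2*D + D*l)
(1/(-27499 - 1934) - 12246)*((50 + 110)*56 + F(220, -17)) = (1/(-27499 - 1934) - 12246)*((50 + 110)*56 - 17*(2 + 220)) = (1/(-29433) - 12246)*(160*56 - 17*222) = (-1/29433 - 12246)*(8960 - 3774) = -360436519/29433*5186 = -1869223787534/29433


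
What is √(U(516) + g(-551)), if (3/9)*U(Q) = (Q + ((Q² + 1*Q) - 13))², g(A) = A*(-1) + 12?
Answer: √214307777438 ≈ 4.6293e+5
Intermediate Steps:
g(A) = 12 - A (g(A) = -A + 12 = 12 - A)
U(Q) = 3*(-13 + Q² + 2*Q)² (U(Q) = 3*(Q + ((Q² + 1*Q) - 13))² = 3*(Q + ((Q² + Q) - 13))² = 3*(Q + ((Q + Q²) - 13))² = 3*(Q + (-13 + Q + Q²))² = 3*(-13 + Q² + 2*Q)²)
√(U(516) + g(-551)) = √(3*(-13 + 516² + 2*516)² + (12 - 1*(-551))) = √(3*(-13 + 266256 + 1032)² + (12 + 551)) = √(3*267275² + 563) = √(3*71435925625 + 563) = √(214307776875 + 563) = √214307777438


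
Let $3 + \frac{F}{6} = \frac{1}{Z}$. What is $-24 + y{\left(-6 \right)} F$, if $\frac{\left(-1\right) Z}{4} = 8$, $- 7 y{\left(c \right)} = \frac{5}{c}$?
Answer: $- \frac{5861}{224} \approx -26.165$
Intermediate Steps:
$y{\left(c \right)} = - \frac{5}{7 c}$ ($y{\left(c \right)} = - \frac{5 \frac{1}{c}}{7} = - \frac{5}{7 c}$)
$Z = -32$ ($Z = \left(-4\right) 8 = -32$)
$F = - \frac{291}{16}$ ($F = -18 + \frac{6}{-32} = -18 + 6 \left(- \frac{1}{32}\right) = -18 - \frac{3}{16} = - \frac{291}{16} \approx -18.188$)
$-24 + y{\left(-6 \right)} F = -24 + - \frac{5}{7 \left(-6\right)} \left(- \frac{291}{16}\right) = -24 + \left(- \frac{5}{7}\right) \left(- \frac{1}{6}\right) \left(- \frac{291}{16}\right) = -24 + \frac{5}{42} \left(- \frac{291}{16}\right) = -24 - \frac{485}{224} = - \frac{5861}{224}$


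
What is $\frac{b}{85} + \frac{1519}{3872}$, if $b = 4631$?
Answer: $\frac{18060347}{329120} \approx 54.875$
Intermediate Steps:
$\frac{b}{85} + \frac{1519}{3872} = \frac{4631}{85} + \frac{1519}{3872} = \frac{18060347}{329120}$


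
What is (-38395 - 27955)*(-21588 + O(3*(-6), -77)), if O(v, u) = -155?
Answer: 1442648050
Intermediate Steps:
(-38395 - 27955)*(-21588 + O(3*(-6), -77)) = (-38395 - 27955)*(-21588 - 155) = -66350*(-21743) = 1442648050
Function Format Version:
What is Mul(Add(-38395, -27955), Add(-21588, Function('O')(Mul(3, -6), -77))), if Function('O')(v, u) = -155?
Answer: 1442648050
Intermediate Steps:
Mul(Add(-38395, -27955), Add(-21588, Function('O')(Mul(3, -6), -77))) = Mul(Add(-38395, -27955), Add(-21588, -155)) = Mul(-66350, -21743) = 1442648050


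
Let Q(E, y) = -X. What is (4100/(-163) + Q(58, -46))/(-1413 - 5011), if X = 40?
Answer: 2655/261778 ≈ 0.010142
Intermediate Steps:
Q(E, y) = -40 (Q(E, y) = -1*40 = -40)
(4100/(-163) + Q(58, -46))/(-1413 - 5011) = (4100/(-163) - 40)/(-1413 - 5011) = (4100*(-1/163) - 40)/(-6424) = (-4100/163 - 40)*(-1/6424) = -10620/163*(-1/6424) = 2655/261778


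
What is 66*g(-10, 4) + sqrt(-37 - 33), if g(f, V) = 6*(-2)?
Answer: -792 + I*sqrt(70) ≈ -792.0 + 8.3666*I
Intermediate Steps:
g(f, V) = -12
66*g(-10, 4) + sqrt(-37 - 33) = 66*(-12) + sqrt(-37 - 33) = -792 + sqrt(-70) = -792 + I*sqrt(70)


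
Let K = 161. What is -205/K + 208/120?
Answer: 1111/2415 ≈ 0.46004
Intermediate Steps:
-205/K + 208/120 = -205/161 + 208/120 = -205*1/161 + 208*(1/120) = -205/161 + 26/15 = 1111/2415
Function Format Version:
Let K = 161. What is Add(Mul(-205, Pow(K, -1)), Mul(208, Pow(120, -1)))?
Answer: Rational(1111, 2415) ≈ 0.46004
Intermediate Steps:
Add(Mul(-205, Pow(K, -1)), Mul(208, Pow(120, -1))) = Add(Mul(-205, Pow(161, -1)), Mul(208, Pow(120, -1))) = Add(Mul(-205, Rational(1, 161)), Mul(208, Rational(1, 120))) = Add(Rational(-205, 161), Rational(26, 15)) = Rational(1111, 2415)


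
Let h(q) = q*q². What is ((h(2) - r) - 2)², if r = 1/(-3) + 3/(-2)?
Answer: 2209/36 ≈ 61.361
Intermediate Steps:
h(q) = q³
r = -11/6 (r = 1*(-⅓) + 3*(-½) = -⅓ - 3/2 = -11/6 ≈ -1.8333)
((h(2) - r) - 2)² = ((2³ - 1*(-11/6)) - 2)² = ((8 + 11/6) - 2)² = (59/6 - 2)² = (47/6)² = 2209/36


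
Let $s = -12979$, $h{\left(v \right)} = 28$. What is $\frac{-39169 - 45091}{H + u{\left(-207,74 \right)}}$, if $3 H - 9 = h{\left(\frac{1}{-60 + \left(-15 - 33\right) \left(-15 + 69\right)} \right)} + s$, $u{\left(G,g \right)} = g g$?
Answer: $- \frac{42130}{581} \approx -72.513$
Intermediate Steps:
$u{\left(G,g \right)} = g^{2}$
$H = -4314$ ($H = 3 + \frac{28 - 12979}{3} = 3 + \frac{1}{3} \left(-12951\right) = 3 - 4317 = -4314$)
$\frac{-39169 - 45091}{H + u{\left(-207,74 \right)}} = \frac{-39169 - 45091}{-4314 + 74^{2}} = - \frac{84260}{-4314 + 5476} = - \frac{84260}{1162} = \left(-84260\right) \frac{1}{1162} = - \frac{42130}{581}$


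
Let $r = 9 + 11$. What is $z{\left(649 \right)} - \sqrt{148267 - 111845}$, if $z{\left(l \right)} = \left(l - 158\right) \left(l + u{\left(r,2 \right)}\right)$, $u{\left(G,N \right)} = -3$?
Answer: $317186 - \sqrt{36422} \approx 3.17 \cdot 10^{5}$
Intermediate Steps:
$r = 20$
$z{\left(l \right)} = \left(-158 + l\right) \left(-3 + l\right)$ ($z{\left(l \right)} = \left(l - 158\right) \left(l - 3\right) = \left(-158 + l\right) \left(-3 + l\right)$)
$z{\left(649 \right)} - \sqrt{148267 - 111845} = \left(474 + 649^{2} - 104489\right) - \sqrt{148267 - 111845} = \left(474 + 421201 - 104489\right) - \sqrt{36422} = 317186 - \sqrt{36422}$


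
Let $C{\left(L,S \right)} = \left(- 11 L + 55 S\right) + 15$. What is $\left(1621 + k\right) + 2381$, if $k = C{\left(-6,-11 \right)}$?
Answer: $3478$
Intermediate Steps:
$C{\left(L,S \right)} = 15 - 11 L + 55 S$
$k = -524$ ($k = 15 - -66 + 55 \left(-11\right) = 15 + 66 - 605 = -524$)
$\left(1621 + k\right) + 2381 = \left(1621 - 524\right) + 2381 = 1097 + 2381 = 3478$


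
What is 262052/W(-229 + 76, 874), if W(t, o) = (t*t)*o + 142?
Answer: 65513/5114902 ≈ 0.012808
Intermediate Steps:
W(t, o) = 142 + o*t² (W(t, o) = t²*o + 142 = o*t² + 142 = 142 + o*t²)
262052/W(-229 + 76, 874) = 262052/(142 + 874*(-229 + 76)²) = 262052/(142 + 874*(-153)²) = 262052/(142 + 874*23409) = 262052/(142 + 20459466) = 262052/20459608 = 262052*(1/20459608) = 65513/5114902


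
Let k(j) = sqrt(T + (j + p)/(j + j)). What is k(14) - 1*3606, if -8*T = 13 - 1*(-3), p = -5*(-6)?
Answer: -3606 + I*sqrt(21)/7 ≈ -3606.0 + 0.65465*I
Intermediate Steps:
p = 30
T = -2 (T = -(13 - 1*(-3))/8 = -(13 + 3)/8 = -1/8*16 = -2)
k(j) = sqrt(-2 + (30 + j)/(2*j)) (k(j) = sqrt(-2 + (j + 30)/(j + j)) = sqrt(-2 + (30 + j)/((2*j))) = sqrt(-2 + (30 + j)*(1/(2*j))) = sqrt(-2 + (30 + j)/(2*j)))
k(14) - 1*3606 = sqrt(6)*sqrt((10 - 1*14)/14)/2 - 1*3606 = sqrt(6)*sqrt((10 - 14)/14)/2 - 3606 = sqrt(6)*sqrt((1/14)*(-4))/2 - 3606 = sqrt(6)*sqrt(-2/7)/2 - 3606 = sqrt(6)*(I*sqrt(14)/7)/2 - 3606 = I*sqrt(21)/7 - 3606 = -3606 + I*sqrt(21)/7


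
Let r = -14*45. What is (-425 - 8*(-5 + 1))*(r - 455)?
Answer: 426405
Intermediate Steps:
r = -630
(-425 - 8*(-5 + 1))*(r - 455) = (-425 - 8*(-5 + 1))*(-630 - 455) = (-425 - 8*(-4))*(-1085) = (-425 + 32)*(-1085) = -393*(-1085) = 426405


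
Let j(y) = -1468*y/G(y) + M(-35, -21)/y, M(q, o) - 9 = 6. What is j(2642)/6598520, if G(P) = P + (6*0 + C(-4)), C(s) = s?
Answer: -5123420591/22994509298960 ≈ -0.00022281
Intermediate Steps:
M(q, o) = 15 (M(q, o) = 9 + 6 = 15)
G(P) = -4 + P (G(P) = P + (6*0 - 4) = P + (0 - 4) = P - 4 = -4 + P)
j(y) = 15/y - 1468*y/(-4 + y) (j(y) = -1468*y/(-4 + y) + 15/y = 15/y - 1468*y/(-4 + y))
j(2642)/6598520 = ((-60 - 1468*2642² + 15*2642)/(2642*(-4 + 2642)))/6598520 = ((1/2642)*(-60 - 1468*6980164 + 39630)/2638)*(1/6598520) = ((1/2642)*(1/2638)*(-60 - 10246880752 + 39630))*(1/6598520) = ((1/2642)*(1/2638)*(-10246841182))*(1/6598520) = -5123420591/3484798*1/6598520 = -5123420591/22994509298960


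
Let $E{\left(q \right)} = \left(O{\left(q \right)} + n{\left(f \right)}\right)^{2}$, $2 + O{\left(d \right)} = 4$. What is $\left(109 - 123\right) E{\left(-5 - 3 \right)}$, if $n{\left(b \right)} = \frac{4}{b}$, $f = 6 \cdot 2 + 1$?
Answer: $- \frac{12600}{169} \approx -74.556$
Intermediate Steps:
$f = 13$ ($f = 12 + 1 = 13$)
$O{\left(d \right)} = 2$ ($O{\left(d \right)} = -2 + 4 = 2$)
$E{\left(q \right)} = \frac{900}{169}$ ($E{\left(q \right)} = \left(2 + \frac{4}{13}\right)^{2} = \left(\frac{30}{13}\right)^{2} = \frac{900}{169}$)
$\left(109 - 123\right) E{\left(-5 - 3 \right)} = \left(109 - 123\right) \frac{900}{169} = \left(-14\right) \frac{900}{169} = - \frac{12600}{169}$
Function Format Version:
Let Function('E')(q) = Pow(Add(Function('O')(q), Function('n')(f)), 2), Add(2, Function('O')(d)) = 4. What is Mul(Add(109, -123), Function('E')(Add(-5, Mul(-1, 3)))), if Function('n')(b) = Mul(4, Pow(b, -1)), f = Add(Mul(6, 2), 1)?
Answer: Rational(-12600, 169) ≈ -74.556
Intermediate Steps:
f = 13 (f = Add(12, 1) = 13)
Function('O')(d) = 2 (Function('O')(d) = Add(-2, 4) = 2)
Function('E')(q) = Rational(900, 169) (Function('E')(q) = Pow(Add(2, Mul(4, Pow(13, -1))), 2) = Pow(Add(2, Mul(4, Rational(1, 13))), 2) = Pow(Add(2, Rational(4, 13)), 2) = Pow(Rational(30, 13), 2) = Rational(900, 169))
Mul(Add(109, -123), Function('E')(Add(-5, Mul(-1, 3)))) = Mul(Add(109, -123), Rational(900, 169)) = Mul(-14, Rational(900, 169)) = Rational(-12600, 169)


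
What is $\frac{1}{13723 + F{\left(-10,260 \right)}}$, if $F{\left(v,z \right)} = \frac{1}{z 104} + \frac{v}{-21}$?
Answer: $\frac{567840}{7792738741} \approx 7.2868 \cdot 10^{-5}$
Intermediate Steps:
$F{\left(v,z \right)} = - \frac{v}{21} + \frac{1}{104 z}$ ($F{\left(v,z \right)} = \frac{1}{z} \frac{1}{104} + v \left(- \frac{1}{21}\right) = \frac{1}{104 z} - \frac{v}{21} = - \frac{v}{21} + \frac{1}{104 z}$)
$\frac{1}{13723 + F{\left(-10,260 \right)}} = \frac{1}{13723 + \left(\left(- \frac{1}{21}\right) \left(-10\right) + \frac{1}{104 \cdot 260}\right)} = \frac{1}{13723 + \left(\frac{10}{21} + \frac{1}{104} \cdot \frac{1}{260}\right)} = \frac{1}{13723 + \left(\frac{10}{21} + \frac{1}{27040}\right)} = \frac{1}{13723 + \frac{270421}{567840}} = \frac{1}{\frac{7792738741}{567840}} = \frac{567840}{7792738741}$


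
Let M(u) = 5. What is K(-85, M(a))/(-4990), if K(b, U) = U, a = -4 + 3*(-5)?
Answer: -1/998 ≈ -0.0010020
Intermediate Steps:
a = -19 (a = -4 - 15 = -19)
K(-85, M(a))/(-4990) = 5/(-4990) = 5*(-1/4990) = -1/998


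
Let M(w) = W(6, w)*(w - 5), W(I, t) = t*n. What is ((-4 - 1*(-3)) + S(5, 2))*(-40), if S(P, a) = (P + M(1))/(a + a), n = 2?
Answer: 70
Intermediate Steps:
W(I, t) = 2*t (W(I, t) = t*2 = 2*t)
M(w) = 2*w*(-5 + w) (M(w) = (2*w)*(w - 5) = (2*w)*(-5 + w) = 2*w*(-5 + w))
S(P, a) = (-8 + P)/(2*a) (S(P, a) = (P + 2*1*(-5 + 1))/(a + a) = (P + 2*1*(-4))/((2*a)) = (P - 8)*(1/(2*a)) = (-8 + P)*(1/(2*a)) = (-8 + P)/(2*a))
((-4 - 1*(-3)) + S(5, 2))*(-40) = ((-4 - 1*(-3)) + (1/2)*(-8 + 5)/2)*(-40) = ((-4 + 3) + (1/2)*(1/2)*(-3))*(-40) = (-1 - 3/4)*(-40) = -7/4*(-40) = 70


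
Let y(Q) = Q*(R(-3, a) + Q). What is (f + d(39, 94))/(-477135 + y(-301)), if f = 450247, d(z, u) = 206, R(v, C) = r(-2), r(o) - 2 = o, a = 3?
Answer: -450453/386534 ≈ -1.1654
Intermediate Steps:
r(o) = 2 + o
R(v, C) = 0 (R(v, C) = 2 - 2 = 0)
y(Q) = Q² (y(Q) = Q*(0 + Q) = Q*Q = Q²)
(f + d(39, 94))/(-477135 + y(-301)) = (450247 + 206)/(-477135 + (-301)²) = 450453/(-477135 + 90601) = 450453/(-386534) = 450453*(-1/386534) = -450453/386534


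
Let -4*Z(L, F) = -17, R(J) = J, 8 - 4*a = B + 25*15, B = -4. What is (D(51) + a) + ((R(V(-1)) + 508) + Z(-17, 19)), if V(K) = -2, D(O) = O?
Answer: 941/2 ≈ 470.50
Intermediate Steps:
a = -363/4 (a = 2 - (-4 + 25*15)/4 = 2 - (-4 + 375)/4 = 2 - ¼*371 = 2 - 371/4 = -363/4 ≈ -90.750)
Z(L, F) = 17/4 (Z(L, F) = -¼*(-17) = 17/4)
(D(51) + a) + ((R(V(-1)) + 508) + Z(-17, 19)) = (51 - 363/4) + ((-2 + 508) + 17/4) = -159/4 + (506 + 17/4) = -159/4 + 2041/4 = 941/2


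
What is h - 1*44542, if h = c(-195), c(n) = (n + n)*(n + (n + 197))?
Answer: 30728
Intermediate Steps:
c(n) = 2*n*(197 + 2*n) (c(n) = (2*n)*(n + (197 + n)) = (2*n)*(197 + 2*n) = 2*n*(197 + 2*n))
h = 75270 (h = 2*(-195)*(197 + 2*(-195)) = 2*(-195)*(197 - 390) = 2*(-195)*(-193) = 75270)
h - 1*44542 = 75270 - 1*44542 = 75270 - 44542 = 30728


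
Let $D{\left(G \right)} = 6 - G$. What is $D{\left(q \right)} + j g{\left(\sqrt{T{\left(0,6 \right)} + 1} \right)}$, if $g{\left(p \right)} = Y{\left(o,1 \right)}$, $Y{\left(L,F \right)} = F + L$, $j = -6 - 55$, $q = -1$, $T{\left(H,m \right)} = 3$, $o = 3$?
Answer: $-237$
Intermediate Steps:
$j = -61$
$g{\left(p \right)} = 4$ ($g{\left(p \right)} = 1 + 3 = 4$)
$D{\left(q \right)} + j g{\left(\sqrt{T{\left(0,6 \right)} + 1} \right)} = \left(6 - -1\right) - 244 = \left(6 + 1\right) - 244 = 7 - 244 = -237$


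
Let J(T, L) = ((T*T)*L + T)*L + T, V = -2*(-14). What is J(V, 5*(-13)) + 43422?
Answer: 3354030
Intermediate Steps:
V = 28
J(T, L) = T + L*(T + L*T**2) (J(T, L) = (T**2*L + T)*L + T = (L*T**2 + T)*L + T = (T + L*T**2)*L + T = L*(T + L*T**2) + T = T + L*(T + L*T**2))
J(V, 5*(-13)) + 43422 = 28*(1 + 5*(-13) + 28*(5*(-13))**2) + 43422 = 28*(1 - 65 + 28*(-65)**2) + 43422 = 28*(1 - 65 + 28*4225) + 43422 = 28*(1 - 65 + 118300) + 43422 = 28*118236 + 43422 = 3310608 + 43422 = 3354030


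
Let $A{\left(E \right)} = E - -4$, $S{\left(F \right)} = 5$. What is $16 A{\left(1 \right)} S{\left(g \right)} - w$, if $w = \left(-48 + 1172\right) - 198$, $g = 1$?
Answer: $-526$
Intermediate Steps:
$A{\left(E \right)} = 4 + E$ ($A{\left(E \right)} = E + 4 = 4 + E$)
$w = 926$ ($w = 1124 - 198 = 926$)
$16 A{\left(1 \right)} S{\left(g \right)} - w = 16 \left(4 + 1\right) 5 - 926 = 16 \cdot 5 \cdot 5 - 926 = 80 \cdot 5 - 926 = 400 - 926 = -526$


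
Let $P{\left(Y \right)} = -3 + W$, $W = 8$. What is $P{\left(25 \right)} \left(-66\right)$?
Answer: $-330$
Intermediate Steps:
$P{\left(Y \right)} = 5$ ($P{\left(Y \right)} = -3 + 8 = 5$)
$P{\left(25 \right)} \left(-66\right) = 5 \left(-66\right) = -330$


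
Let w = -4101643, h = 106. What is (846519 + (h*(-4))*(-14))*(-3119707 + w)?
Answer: -6155875914250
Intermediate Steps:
(846519 + (h*(-4))*(-14))*(-3119707 + w) = (846519 + (106*(-4))*(-14))*(-3119707 - 4101643) = (846519 - 424*(-14))*(-7221350) = (846519 + 5936)*(-7221350) = 852455*(-7221350) = -6155875914250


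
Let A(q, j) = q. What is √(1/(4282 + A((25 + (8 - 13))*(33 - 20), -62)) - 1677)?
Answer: I*√34596109686/4542 ≈ 40.951*I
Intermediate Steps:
√(1/(4282 + A((25 + (8 - 13))*(33 - 20), -62)) - 1677) = √(1/(4282 + (25 + (8 - 13))*(33 - 20)) - 1677) = √(1/(4282 + (25 - 5)*13) - 1677) = √(1/(4282 + 20*13) - 1677) = √(1/(4282 + 260) - 1677) = √(1/4542 - 1677) = √(-7616933/4542) = I*√34596109686/4542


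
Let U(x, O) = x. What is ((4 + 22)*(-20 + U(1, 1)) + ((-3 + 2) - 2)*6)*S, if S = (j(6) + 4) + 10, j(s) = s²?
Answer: -25600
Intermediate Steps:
S = 50 (S = (6² + 4) + 10 = (36 + 4) + 10 = 40 + 10 = 50)
((4 + 22)*(-20 + U(1, 1)) + ((-3 + 2) - 2)*6)*S = ((4 + 22)*(-20 + 1) + ((-3 + 2) - 2)*6)*50 = (26*(-19) + (-1 - 2)*6)*50 = (-494 - 3*6)*50 = (-494 - 18)*50 = -512*50 = -25600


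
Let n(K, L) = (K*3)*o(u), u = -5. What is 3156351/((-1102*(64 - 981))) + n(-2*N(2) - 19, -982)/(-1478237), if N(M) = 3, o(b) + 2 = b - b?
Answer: 4665683253087/1493808748558 ≈ 3.1233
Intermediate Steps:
o(b) = -2 (o(b) = -2 + (b - b) = -2 + 0 = -2)
n(K, L) = -6*K (n(K, L) = (K*3)*(-2) = (3*K)*(-2) = -6*K)
3156351/((-1102*(64 - 981))) + n(-2*N(2) - 19, -982)/(-1478237) = 3156351/((-1102*(64 - 981))) - 6*(-2*3 - 19)/(-1478237) = 3156351/((-1102*(-917))) - 6*(-6 - 19)*(-1/1478237) = 3156351/1010534 - 6*(-25)*(-1/1478237) = 3156351*(1/1010534) + 150*(-1/1478237) = 3156351/1010534 - 150/1478237 = 4665683253087/1493808748558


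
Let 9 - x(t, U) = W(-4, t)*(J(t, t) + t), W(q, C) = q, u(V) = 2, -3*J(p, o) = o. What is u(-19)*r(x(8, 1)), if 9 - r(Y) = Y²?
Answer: -16400/9 ≈ -1822.2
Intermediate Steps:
J(p, o) = -o/3
x(t, U) = 9 + 8*t/3 (x(t, U) = 9 - (-4)*(-t/3 + t) = 9 - (-4)*2*t/3 = 9 - (-8)*t/3 = 9 + 8*t/3)
r(Y) = 9 - Y²
u(-19)*r(x(8, 1)) = 2*(9 - (9 + (8/3)*8)²) = 2*(9 - (9 + 64/3)²) = 2*(9 - (91/3)²) = 2*(9 - 1*8281/9) = 2*(9 - 8281/9) = 2*(-8200/9) = -16400/9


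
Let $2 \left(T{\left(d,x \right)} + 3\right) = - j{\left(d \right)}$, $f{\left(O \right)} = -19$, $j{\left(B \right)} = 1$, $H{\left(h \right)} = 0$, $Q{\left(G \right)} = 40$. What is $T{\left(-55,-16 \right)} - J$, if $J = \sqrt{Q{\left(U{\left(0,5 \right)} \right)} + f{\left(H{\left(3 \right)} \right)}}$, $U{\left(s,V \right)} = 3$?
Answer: $- \frac{7}{2} - \sqrt{21} \approx -8.0826$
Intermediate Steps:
$T{\left(d,x \right)} = - \frac{7}{2}$ ($T{\left(d,x \right)} = -3 + \frac{\left(-1\right) 1}{2} = -3 + \frac{1}{2} \left(-1\right) = -3 - \frac{1}{2} = - \frac{7}{2}$)
$J = \sqrt{21}$ ($J = \sqrt{40 - 19} = \sqrt{21} \approx 4.5826$)
$T{\left(-55,-16 \right)} - J = - \frac{7}{2} - \sqrt{21}$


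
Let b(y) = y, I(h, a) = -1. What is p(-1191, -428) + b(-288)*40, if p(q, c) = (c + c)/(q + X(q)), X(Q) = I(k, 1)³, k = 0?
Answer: -1716373/149 ≈ -11519.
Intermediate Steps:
X(Q) = -1 (X(Q) = (-1)³ = -1)
p(q, c) = 2*c/(-1 + q) (p(q, c) = (c + c)/(q - 1) = (2*c)/(-1 + q) = 2*c/(-1 + q))
p(-1191, -428) + b(-288)*40 = 2*(-428)/(-1 - 1191) - 288*40 = 2*(-428)/(-1192) - 11520 = 2*(-428)*(-1/1192) - 11520 = 107/149 - 11520 = -1716373/149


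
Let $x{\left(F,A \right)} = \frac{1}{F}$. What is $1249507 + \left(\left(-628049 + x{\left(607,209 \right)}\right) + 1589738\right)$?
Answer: $\frac{1342195973}{607} \approx 2.2112 \cdot 10^{6}$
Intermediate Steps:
$1249507 + \left(\left(-628049 + x{\left(607,209 \right)}\right) + 1589738\right) = 1249507 + \left(\left(-628049 + \frac{1}{607}\right) + 1589738\right) = 1249507 + \left(- \frac{381225742}{607} + 1589738\right) = 1249507 + \frac{583745224}{607} = \frac{1342195973}{607}$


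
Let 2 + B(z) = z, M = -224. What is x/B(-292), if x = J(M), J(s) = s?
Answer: 16/21 ≈ 0.76190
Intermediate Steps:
x = -224
B(z) = -2 + z
x/B(-292) = -224/(-2 - 292) = -224/(-294) = -224*(-1/294) = 16/21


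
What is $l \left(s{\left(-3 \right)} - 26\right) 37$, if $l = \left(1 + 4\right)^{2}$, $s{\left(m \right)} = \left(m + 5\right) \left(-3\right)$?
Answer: $-29600$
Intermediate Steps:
$s{\left(m \right)} = -15 - 3 m$ ($s{\left(m \right)} = \left(5 + m\right) \left(-3\right) = -15 - 3 m$)
$l = 25$ ($l = 5^{2} = 25$)
$l \left(s{\left(-3 \right)} - 26\right) 37 = 25 \left(\left(-15 - -9\right) - 26\right) 37 = 25 \left(\left(-15 + 9\right) - 26\right) 37 = 25 \left(-6 - 26\right) 37 = 25 \left(\left(-32\right) 37\right) = 25 \left(-1184\right) = -29600$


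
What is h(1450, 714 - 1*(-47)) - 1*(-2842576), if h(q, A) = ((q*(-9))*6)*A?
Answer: -56743724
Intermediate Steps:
h(q, A) = -54*A*q (h(q, A) = (-9*q*6)*A = (-54*q)*A = -54*A*q)
h(1450, 714 - 1*(-47)) - 1*(-2842576) = -54*(714 - 1*(-47))*1450 - 1*(-2842576) = -54*(714 + 47)*1450 + 2842576 = -54*761*1450 + 2842576 = -59586300 + 2842576 = -56743724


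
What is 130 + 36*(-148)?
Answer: -5198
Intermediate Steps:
130 + 36*(-148) = 130 - 5328 = -5198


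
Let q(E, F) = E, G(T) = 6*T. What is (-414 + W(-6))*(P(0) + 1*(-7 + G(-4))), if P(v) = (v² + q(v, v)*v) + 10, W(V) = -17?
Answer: 9051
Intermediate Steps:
P(v) = 10 + 2*v² (P(v) = (v² + v*v) + 10 = (v² + v²) + 10 = 2*v² + 10 = 10 + 2*v²)
(-414 + W(-6))*(P(0) + 1*(-7 + G(-4))) = (-414 - 17)*((10 + 2*0²) + 1*(-7 + 6*(-4))) = -431*((10 + 2*0) + 1*(-7 - 24)) = -431*((10 + 0) + 1*(-31)) = -431*(10 - 31) = -431*(-21) = 9051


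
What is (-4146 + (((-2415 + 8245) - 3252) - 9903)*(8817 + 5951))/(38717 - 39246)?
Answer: 108179746/529 ≈ 2.0450e+5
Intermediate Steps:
(-4146 + (((-2415 + 8245) - 3252) - 9903)*(8817 + 5951))/(38717 - 39246) = (-4146 + ((5830 - 3252) - 9903)*14768)/(-529) = (-4146 + (2578 - 9903)*14768)*(-1/529) = (-4146 - 7325*14768)*(-1/529) = (-4146 - 108175600)*(-1/529) = -108179746*(-1/529) = 108179746/529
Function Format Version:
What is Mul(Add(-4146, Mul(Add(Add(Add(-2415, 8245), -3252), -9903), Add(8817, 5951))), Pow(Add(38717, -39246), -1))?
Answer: Rational(108179746, 529) ≈ 2.0450e+5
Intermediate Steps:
Mul(Add(-4146, Mul(Add(Add(Add(-2415, 8245), -3252), -9903), Add(8817, 5951))), Pow(Add(38717, -39246), -1)) = Mul(Add(-4146, Mul(Add(Add(5830, -3252), -9903), 14768)), Pow(-529, -1)) = Mul(Add(-4146, Mul(Add(2578, -9903), 14768)), Rational(-1, 529)) = Mul(Add(-4146, Mul(-7325, 14768)), Rational(-1, 529)) = Mul(Add(-4146, -108175600), Rational(-1, 529)) = Mul(-108179746, Rational(-1, 529)) = Rational(108179746, 529)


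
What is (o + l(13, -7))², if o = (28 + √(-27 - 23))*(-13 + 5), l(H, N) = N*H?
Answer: 96025 + 25200*I*√2 ≈ 96025.0 + 35638.0*I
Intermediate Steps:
l(H, N) = H*N
o = -224 - 40*I*√2 (o = (28 + √(-50))*(-8) = (28 + 5*I*√2)*(-8) = -224 - 40*I*√2 ≈ -224.0 - 56.569*I)
(o + l(13, -7))² = ((-224 - 40*I*√2) + 13*(-7))² = ((-224 - 40*I*√2) - 91)² = (-315 - 40*I*√2)²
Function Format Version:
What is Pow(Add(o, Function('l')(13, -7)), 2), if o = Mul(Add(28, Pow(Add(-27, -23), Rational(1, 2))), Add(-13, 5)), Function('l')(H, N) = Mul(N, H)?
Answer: Add(96025, Mul(25200, I, Pow(2, Rational(1, 2)))) ≈ Add(96025., Mul(35638., I))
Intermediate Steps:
Function('l')(H, N) = Mul(H, N)
o = Add(-224, Mul(-40, I, Pow(2, Rational(1, 2)))) (o = Mul(Add(28, Pow(-50, Rational(1, 2))), -8) = Mul(Add(28, Mul(5, I, Pow(2, Rational(1, 2)))), -8) = Add(-224, Mul(-40, I, Pow(2, Rational(1, 2)))) ≈ Add(-224.00, Mul(-56.569, I)))
Pow(Add(o, Function('l')(13, -7)), 2) = Pow(Add(Add(-224, Mul(-40, I, Pow(2, Rational(1, 2)))), Mul(13, -7)), 2) = Pow(Add(Add(-224, Mul(-40, I, Pow(2, Rational(1, 2)))), -91), 2) = Pow(Add(-315, Mul(-40, I, Pow(2, Rational(1, 2)))), 2)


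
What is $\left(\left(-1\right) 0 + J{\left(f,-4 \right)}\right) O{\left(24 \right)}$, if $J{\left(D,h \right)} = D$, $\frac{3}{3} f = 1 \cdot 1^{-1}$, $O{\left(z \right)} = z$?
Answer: $24$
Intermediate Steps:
$f = 1$ ($f = 1 \cdot 1^{-1} = 1 \cdot 1 = 1$)
$\left(\left(-1\right) 0 + J{\left(f,-4 \right)}\right) O{\left(24 \right)} = \left(\left(-1\right) 0 + 1\right) 24 = \left(0 + 1\right) 24 = 1 \cdot 24 = 24$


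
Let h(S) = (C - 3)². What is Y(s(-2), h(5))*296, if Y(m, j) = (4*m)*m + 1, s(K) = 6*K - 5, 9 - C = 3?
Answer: 342472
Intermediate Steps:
C = 6 (C = 9 - 1*3 = 9 - 3 = 6)
s(K) = -5 + 6*K
h(S) = 9 (h(S) = (6 - 3)² = 3² = 9)
Y(m, j) = 1 + 4*m² (Y(m, j) = 4*m² + 1 = 1 + 4*m²)
Y(s(-2), h(5))*296 = (1 + 4*(-5 + 6*(-2))²)*296 = (1 + 4*(-5 - 12)²)*296 = (1 + 4*(-17)²)*296 = (1 + 4*289)*296 = (1 + 1156)*296 = 1157*296 = 342472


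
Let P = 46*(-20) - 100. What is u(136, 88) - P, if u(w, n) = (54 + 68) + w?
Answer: 1278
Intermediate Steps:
P = -1020 (P = -920 - 100 = -1020)
u(w, n) = 122 + w
u(136, 88) - P = (122 + 136) - 1*(-1020) = 258 + 1020 = 1278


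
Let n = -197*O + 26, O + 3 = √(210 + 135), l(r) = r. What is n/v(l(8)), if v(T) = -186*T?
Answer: -617/1488 + 197*√345/1488 ≈ 2.0444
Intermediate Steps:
O = -3 + √345 (O = -3 + √(210 + 135) = -3 + √345 ≈ 15.574)
n = 617 - 197*√345 (n = -197*(-3 + √345) + 26 = (591 - 197*√345) + 26 = 617 - 197*√345 ≈ -3042.1)
n/v(l(8)) = (617 - 197*√345)/((-186*8)) = (617 - 197*√345)/(-1488) = (617 - 197*√345)*(-1/1488) = -617/1488 + 197*√345/1488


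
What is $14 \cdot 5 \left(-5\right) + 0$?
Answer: $-350$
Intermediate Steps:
$14 \cdot 5 \left(-5\right) + 0 = 14 \left(-25\right) + 0 = -350 + 0 = -350$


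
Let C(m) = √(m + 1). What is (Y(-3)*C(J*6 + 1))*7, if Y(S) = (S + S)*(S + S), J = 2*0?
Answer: 252*√2 ≈ 356.38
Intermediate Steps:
J = 0
Y(S) = 4*S² (Y(S) = (2*S)*(2*S) = 4*S²)
C(m) = √(1 + m)
(Y(-3)*C(J*6 + 1))*7 = ((4*(-3)²)*√(1 + (0*6 + 1)))*7 = ((4*9)*√(1 + (0 + 1)))*7 = (36*√(1 + 1))*7 = (36*√2)*7 = 252*√2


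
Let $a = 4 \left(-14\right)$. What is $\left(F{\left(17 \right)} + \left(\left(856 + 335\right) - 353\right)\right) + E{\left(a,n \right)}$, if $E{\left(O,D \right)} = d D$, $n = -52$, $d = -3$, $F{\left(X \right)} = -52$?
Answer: $942$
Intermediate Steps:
$a = -56$
$E{\left(O,D \right)} = - 3 D$
$\left(F{\left(17 \right)} + \left(\left(856 + 335\right) - 353\right)\right) + E{\left(a,n \right)} = \left(-52 + \left(\left(856 + 335\right) - 353\right)\right) - -156 = \left(-52 + \left(1191 - 353\right)\right) + 156 = \left(-52 + 838\right) + 156 = 786 + 156 = 942$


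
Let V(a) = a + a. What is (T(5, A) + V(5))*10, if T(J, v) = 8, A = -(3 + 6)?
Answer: 180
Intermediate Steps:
A = -9 (A = -1*9 = -9)
V(a) = 2*a
(T(5, A) + V(5))*10 = (8 + 2*5)*10 = (8 + 10)*10 = 18*10 = 180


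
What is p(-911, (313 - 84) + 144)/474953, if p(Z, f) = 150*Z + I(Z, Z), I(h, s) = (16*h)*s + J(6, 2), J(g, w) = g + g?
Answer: 13142098/474953 ≈ 27.670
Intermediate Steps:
J(g, w) = 2*g
I(h, s) = 12 + 16*h*s (I(h, s) = (16*h)*s + 2*6 = 16*h*s + 12 = 12 + 16*h*s)
p(Z, f) = 12 + 16*Z**2 + 150*Z (p(Z, f) = 150*Z + (12 + 16*Z*Z) = 150*Z + (12 + 16*Z**2) = 12 + 16*Z**2 + 150*Z)
p(-911, (313 - 84) + 144)/474953 = (12 + 16*(-911)**2 + 150*(-911))/474953 = (12 + 16*829921 - 136650)*(1/474953) = (12 + 13278736 - 136650)*(1/474953) = 13142098*(1/474953) = 13142098/474953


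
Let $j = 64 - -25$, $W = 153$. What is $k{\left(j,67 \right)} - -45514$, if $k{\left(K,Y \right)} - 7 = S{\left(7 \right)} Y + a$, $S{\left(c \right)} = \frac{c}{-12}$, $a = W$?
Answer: $\frac{547619}{12} \approx 45635.0$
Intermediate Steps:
$a = 153$
$S{\left(c \right)} = - \frac{c}{12}$ ($S{\left(c \right)} = c \left(- \frac{1}{12}\right) = - \frac{c}{12}$)
$j = 89$ ($j = 64 + 25 = 89$)
$k{\left(K,Y \right)} = 160 - \frac{7 Y}{12}$ ($k{\left(K,Y \right)} = 7 + \left(\left(- \frac{1}{12}\right) 7 Y + 153\right) = 7 - \left(-153 + \frac{7 Y}{12}\right) = 160 - \frac{7 Y}{12}$)
$k{\left(j,67 \right)} - -45514 = \left(160 - \frac{469}{12}\right) - -45514 = \left(160 - \frac{469}{12}\right) + 45514 = \frac{1451}{12} + 45514 = \frac{547619}{12}$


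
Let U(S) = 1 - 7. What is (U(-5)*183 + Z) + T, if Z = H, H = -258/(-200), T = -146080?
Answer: -14717671/100 ≈ -1.4718e+5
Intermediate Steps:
H = 129/100 (H = -258*(-1/200) = 129/100 ≈ 1.2900)
Z = 129/100 ≈ 1.2900
U(S) = -6
(U(-5)*183 + Z) + T = (-6*183 + 129/100) - 146080 = (-1098 + 129/100) - 146080 = -109671/100 - 146080 = -14717671/100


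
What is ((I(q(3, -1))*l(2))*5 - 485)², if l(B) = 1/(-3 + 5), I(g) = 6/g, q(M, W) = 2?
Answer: 912025/4 ≈ 2.2801e+5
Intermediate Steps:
l(B) = ½ (l(B) = 1/2 = ½)
((I(q(3, -1))*l(2))*5 - 485)² = (((6/2)*(½))*5 - 485)² = (((6*(½))*(½))*5 - 485)² = ((3*(½))*5 - 485)² = ((3/2)*5 - 485)² = (15/2 - 485)² = (-955/2)² = 912025/4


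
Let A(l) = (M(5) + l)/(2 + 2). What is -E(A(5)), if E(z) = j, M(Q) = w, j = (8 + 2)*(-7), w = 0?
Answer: 70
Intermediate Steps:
j = -70 (j = 10*(-7) = -70)
M(Q) = 0
A(l) = l/4 (A(l) = (0 + l)/(2 + 2) = l/4)
E(z) = -70
-E(A(5)) = -1*(-70) = 70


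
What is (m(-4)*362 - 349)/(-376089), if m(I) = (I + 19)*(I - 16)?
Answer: 108949/376089 ≈ 0.28969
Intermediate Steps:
m(I) = (-16 + I)*(19 + I) (m(I) = (19 + I)*(-16 + I) = (-16 + I)*(19 + I))
(m(-4)*362 - 349)/(-376089) = ((-304 + (-4)² + 3*(-4))*362 - 349)/(-376089) = ((-304 + 16 - 12)*362 - 349)*(-1/376089) = (-300*362 - 349)*(-1/376089) = (-108600 - 349)*(-1/376089) = -108949*(-1/376089) = 108949/376089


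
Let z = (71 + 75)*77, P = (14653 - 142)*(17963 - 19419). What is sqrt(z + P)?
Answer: I*sqrt(21116774) ≈ 4595.3*I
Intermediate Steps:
P = -21128016 (P = 14511*(-1456) = -21128016)
z = 11242 (z = 146*77 = 11242)
sqrt(z + P) = sqrt(11242 - 21128016) = sqrt(-21116774) = I*sqrt(21116774)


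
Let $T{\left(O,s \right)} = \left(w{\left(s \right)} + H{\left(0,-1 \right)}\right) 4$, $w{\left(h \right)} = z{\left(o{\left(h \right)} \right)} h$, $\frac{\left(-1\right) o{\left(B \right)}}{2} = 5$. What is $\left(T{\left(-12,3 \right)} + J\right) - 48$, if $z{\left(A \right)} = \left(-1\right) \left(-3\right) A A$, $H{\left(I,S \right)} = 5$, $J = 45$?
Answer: $3617$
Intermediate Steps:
$o{\left(B \right)} = -10$ ($o{\left(B \right)} = \left(-2\right) 5 = -10$)
$z{\left(A \right)} = 3 A^{2}$ ($z{\left(A \right)} = 3 A A = 3 A^{2}$)
$w{\left(h \right)} = 300 h$ ($w{\left(h \right)} = 3 \left(-10\right)^{2} h = 3 \cdot 100 h = 300 h$)
$T{\left(O,s \right)} = 20 + 1200 s$ ($T{\left(O,s \right)} = \left(300 s + 5\right) 4 = \left(5 + 300 s\right) 4 = 20 + 1200 s$)
$\left(T{\left(-12,3 \right)} + J\right) - 48 = \left(\left(20 + 1200 \cdot 3\right) + 45\right) - 48 = \left(\left(20 + 3600\right) + 45\right) - 48 = \left(3620 + 45\right) - 48 = 3665 - 48 = 3617$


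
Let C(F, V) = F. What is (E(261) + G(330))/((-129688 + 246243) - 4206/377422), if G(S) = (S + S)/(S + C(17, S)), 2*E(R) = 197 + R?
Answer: 15120091453/7632337350194 ≈ 0.0019811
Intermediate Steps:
E(R) = 197/2 + R/2 (E(R) = (197 + R)/2 = 197/2 + R/2)
G(S) = 2*S/(17 + S) (G(S) = (S + S)/(S + 17) = (2*S)/(17 + S) = 2*S/(17 + S))
(E(261) + G(330))/((-129688 + 246243) - 4206/377422) = ((197/2 + (½)*261) + 2*330/(17 + 330))/((-129688 + 246243) - 4206/377422) = ((197/2 + 261/2) + 2*330/347)/(116555 - 4206*1/377422) = (229 + 2*330*(1/347))/(116555 - 2103/188711) = (229 + 660/347)/(21995208502/188711) = (80123/347)*(188711/21995208502) = 15120091453/7632337350194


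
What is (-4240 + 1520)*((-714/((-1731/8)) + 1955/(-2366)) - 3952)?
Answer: 7332878511600/682591 ≈ 1.0743e+7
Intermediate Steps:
(-4240 + 1520)*((-714/((-1731/8)) + 1955/(-2366)) - 3952) = -2720*((-714/((-1731*⅛)) + 1955*(-1/2366)) - 3952) = -2720*((-714/(-1731/8) - 1955/2366) - 3952) = -2720*((-714*(-8/1731) - 1955/2366) - 3952) = -2720*((1904/577 - 1955/2366) - 3952) = -2720*(3376829/1365182 - 3952) = -2720*(-5391822435/1365182) = 7332878511600/682591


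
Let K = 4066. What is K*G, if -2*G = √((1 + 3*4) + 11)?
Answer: -4066*√6 ≈ -9959.6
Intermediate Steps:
G = -√6 (G = -√((1 + 3*4) + 11)/2 = -√((1 + 12) + 11)/2 = -√(13 + 11)/2 = -√6 ≈ -2.4495)
K*G = 4066*(-√6) = -4066*√6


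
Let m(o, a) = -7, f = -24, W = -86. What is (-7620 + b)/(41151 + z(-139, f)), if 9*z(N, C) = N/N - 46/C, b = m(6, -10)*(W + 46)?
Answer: -792720/4444343 ≈ -0.17837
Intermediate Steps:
b = 280 (b = -7*(-86 + 46) = -7*(-40) = 280)
z(N, C) = ⅑ - 46/(9*C) (z(N, C) = (N/N - 46/C)/9 = (1 - 46/C)/9 = ⅑ - 46/(9*C))
(-7620 + b)/(41151 + z(-139, f)) = (-7620 + 280)/(41151 + (⅑)*(-46 - 24)/(-24)) = -7340/(41151 + (⅑)*(-1/24)*(-70)) = -7340/(41151 + 35/108) = -7340/4444343/108 = -7340*108/4444343 = -792720/4444343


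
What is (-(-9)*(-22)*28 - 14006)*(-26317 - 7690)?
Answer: 664836850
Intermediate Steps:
(-(-9)*(-22)*28 - 14006)*(-26317 - 7690) = (-9*22*28 - 14006)*(-34007) = (-198*28 - 14006)*(-34007) = (-5544 - 14006)*(-34007) = -19550*(-34007) = 664836850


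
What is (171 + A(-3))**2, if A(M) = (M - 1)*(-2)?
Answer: 32041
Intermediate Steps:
A(M) = 2 - 2*M (A(M) = (-1 + M)*(-2) = 2 - 2*M)
(171 + A(-3))**2 = (171 + (2 - 2*(-3)))**2 = (171 + (2 + 6))**2 = (171 + 8)**2 = 179**2 = 32041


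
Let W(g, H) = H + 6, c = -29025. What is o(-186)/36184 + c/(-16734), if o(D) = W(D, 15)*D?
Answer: 82073133/50458588 ≈ 1.6265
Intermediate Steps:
W(g, H) = 6 + H
o(D) = 21*D (o(D) = (6 + 15)*D = 21*D)
o(-186)/36184 + c/(-16734) = (21*(-186))/36184 - 29025/(-16734) = -3906*1/36184 - 29025*(-1/16734) = -1953/18092 + 9675/5578 = 82073133/50458588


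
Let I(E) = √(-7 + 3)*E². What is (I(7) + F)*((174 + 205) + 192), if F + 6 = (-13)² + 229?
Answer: 223832 + 55958*I ≈ 2.2383e+5 + 55958.0*I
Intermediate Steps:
F = 392 (F = -6 + ((-13)² + 229) = -6 + (169 + 229) = -6 + 398 = 392)
I(E) = 2*I*E² (I(E) = √(-4)*E² = (2*I)*E² = 2*I*E²)
(I(7) + F)*((174 + 205) + 192) = (2*I*7² + 392)*((174 + 205) + 192) = (2*I*49 + 392)*(379 + 192) = (98*I + 392)*571 = (392 + 98*I)*571 = 223832 + 55958*I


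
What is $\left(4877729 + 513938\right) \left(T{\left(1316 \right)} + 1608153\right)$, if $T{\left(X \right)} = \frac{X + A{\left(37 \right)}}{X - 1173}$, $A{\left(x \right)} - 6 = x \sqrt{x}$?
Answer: $\frac{1239906568714067}{143} + \frac{199491679 \sqrt{37}}{143} \approx 8.6707 \cdot 10^{12}$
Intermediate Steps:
$A{\left(x \right)} = 6 + x^{\frac{3}{2}}$ ($A{\left(x \right)} = 6 + x \sqrt{x} = 6 + x^{\frac{3}{2}}$)
$T{\left(X \right)} = \frac{6 + X + 37 \sqrt{37}}{-1173 + X}$ ($T{\left(X \right)} = \frac{X + \left(6 + 37^{\frac{3}{2}}\right)}{X - 1173} = \frac{X + \left(6 + 37 \sqrt{37}\right)}{-1173 + X} = \frac{6 + X + 37 \sqrt{37}}{-1173 + X}$)
$\left(4877729 + 513938\right) \left(T{\left(1316 \right)} + 1608153\right) = \left(4877729 + 513938\right) \left(\frac{6 + 1316 + 37 \sqrt{37}}{-1173 + 1316} + 1608153\right) = 5391667 \left(\frac{1322 + 37 \sqrt{37}}{143} + 1608153\right) = 5391667 \left(\left(\frac{1322}{143} + \frac{37 \sqrt{37}}{143}\right) + 1608153\right) = 5391667 \left(\frac{229967201}{143} + \frac{37 \sqrt{37}}{143}\right) = \frac{1239906568714067}{143} + \frac{199491679 \sqrt{37}}{143}$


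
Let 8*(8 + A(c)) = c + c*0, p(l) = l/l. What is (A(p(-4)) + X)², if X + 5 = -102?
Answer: 844561/64 ≈ 13196.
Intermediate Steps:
X = -107 (X = -5 - 102 = -107)
p(l) = 1
A(c) = -8 + c/8 (A(c) = -8 + (c + c*0)/8 = -8 + (c + 0)/8 = -8 + c/8)
(A(p(-4)) + X)² = ((-8 + (⅛)*1) - 107)² = ((-8 + ⅛) - 107)² = (-63/8 - 107)² = (-919/8)² = 844561/64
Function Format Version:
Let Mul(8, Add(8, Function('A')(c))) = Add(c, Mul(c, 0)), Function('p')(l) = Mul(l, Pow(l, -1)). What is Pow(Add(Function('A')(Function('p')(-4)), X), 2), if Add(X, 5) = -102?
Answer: Rational(844561, 64) ≈ 13196.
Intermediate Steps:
X = -107 (X = Add(-5, -102) = -107)
Function('p')(l) = 1
Function('A')(c) = Add(-8, Mul(Rational(1, 8), c)) (Function('A')(c) = Add(-8, Mul(Rational(1, 8), Add(c, Mul(c, 0)))) = Add(-8, Mul(Rational(1, 8), Add(c, 0))) = Add(-8, Mul(Rational(1, 8), c)))
Pow(Add(Function('A')(Function('p')(-4)), X), 2) = Pow(Add(Add(-8, Mul(Rational(1, 8), 1)), -107), 2) = Pow(Add(Add(-8, Rational(1, 8)), -107), 2) = Pow(Add(Rational(-63, 8), -107), 2) = Pow(Rational(-919, 8), 2) = Rational(844561, 64)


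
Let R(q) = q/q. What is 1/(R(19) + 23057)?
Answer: 1/23058 ≈ 4.3369e-5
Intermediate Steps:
R(q) = 1
1/(R(19) + 23057) = 1/(1 + 23057) = 1/23058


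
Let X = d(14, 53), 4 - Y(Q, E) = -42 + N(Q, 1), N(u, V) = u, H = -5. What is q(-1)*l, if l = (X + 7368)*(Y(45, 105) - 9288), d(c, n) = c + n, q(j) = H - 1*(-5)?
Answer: 0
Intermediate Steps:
q(j) = 0 (q(j) = -5 - 1*(-5) = -5 + 5 = 0)
Y(Q, E) = 46 - Q (Y(Q, E) = 4 - (-42 + Q) = 4 + (42 - Q) = 46 - Q)
X = 67 (X = 14 + 53 = 67)
l = -69048845 (l = (67 + 7368)*((46 - 1*45) - 9288) = 7435*((46 - 45) - 9288) = 7435*(1 - 9288) = 7435*(-9287) = -69048845)
q(-1)*l = 0*(-69048845) = 0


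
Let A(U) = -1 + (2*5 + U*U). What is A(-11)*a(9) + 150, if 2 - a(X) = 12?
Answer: -1150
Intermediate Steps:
a(X) = -10 (a(X) = 2 - 1*12 = 2 - 12 = -10)
A(U) = 9 + U**2 (A(U) = -1 + (10 + U**2) = 9 + U**2)
A(-11)*a(9) + 150 = (9 + (-11)**2)*(-10) + 150 = (9 + 121)*(-10) + 150 = 130*(-10) + 150 = -1300 + 150 = -1150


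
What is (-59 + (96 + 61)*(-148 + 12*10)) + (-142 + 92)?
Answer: -4505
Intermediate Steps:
(-59 + (96 + 61)*(-148 + 12*10)) + (-142 + 92) = (-59 + 157*(-148 + 120)) - 50 = (-59 + 157*(-28)) - 50 = (-59 - 4396) - 50 = -4455 - 50 = -4505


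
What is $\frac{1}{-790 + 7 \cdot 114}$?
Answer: $\frac{1}{8} \approx 0.125$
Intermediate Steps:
$\frac{1}{-790 + 7 \cdot 114} = \frac{1}{-790 + 798} = \frac{1}{8}$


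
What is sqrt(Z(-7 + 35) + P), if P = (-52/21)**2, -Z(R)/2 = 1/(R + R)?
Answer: sqrt(10753)/42 ≈ 2.4690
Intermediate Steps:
Z(R) = -1/R (Z(R) = -2/(R + R) = -2*1/(2*R) = -1/R)
P = 2704/441 (P = (-52*1/21)**2 = (-52/21)**2 = 2704/441 ≈ 6.1315)
sqrt(Z(-7 + 35) + P) = sqrt(-1/(-7 + 35) + 2704/441) = sqrt(-1/28 + 2704/441) = sqrt(10753/1764) = sqrt(10753)/42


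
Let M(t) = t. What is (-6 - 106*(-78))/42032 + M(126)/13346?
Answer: 28890171/140239768 ≈ 0.20601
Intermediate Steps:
(-6 - 106*(-78))/42032 + M(126)/13346 = (-6 - 106*(-78))/42032 + 126/13346 = (-6 + 8268)*(1/42032) + 126*(1/13346) = 8262*(1/42032) + 63/6673 = 4131/21016 + 63/6673 = 28890171/140239768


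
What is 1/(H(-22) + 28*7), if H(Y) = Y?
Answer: 1/174 ≈ 0.0057471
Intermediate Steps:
1/(H(-22) + 28*7) = 1/(-22 + 28*7) = 1/(-22 + 196) = 1/174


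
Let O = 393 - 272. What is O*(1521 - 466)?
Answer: 127655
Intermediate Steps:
O = 121
O*(1521 - 466) = 121*(1521 - 466) = 121*1055 = 127655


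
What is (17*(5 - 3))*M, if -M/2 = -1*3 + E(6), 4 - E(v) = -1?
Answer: -136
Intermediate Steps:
E(v) = 5 (E(v) = 4 - 1*(-1) = 4 + 1 = 5)
M = -4 (M = -2*(-1*3 + 5) = -2*(-3 + 5) = -2*2 = -4)
(17*(5 - 3))*M = (17*(5 - 3))*(-4) = (17*2)*(-4) = 34*(-4) = -136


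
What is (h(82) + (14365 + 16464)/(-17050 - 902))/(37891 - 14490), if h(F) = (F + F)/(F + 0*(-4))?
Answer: 725/60013536 ≈ 1.2081e-5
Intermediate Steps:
h(F) = 2 (h(F) = (2*F)/(F + 0) = (2*F)/F = 2)
(h(82) + (14365 + 16464)/(-17050 - 902))/(37891 - 14490) = (2 + (14365 + 16464)/(-17050 - 902))/(37891 - 14490) = (2 + 30829/(-17952))/23401 = (2 + 30829*(-1/17952))*(1/23401) = (2 - 30829/17952)*(1/23401) = (5075/17952)*(1/23401) = 725/60013536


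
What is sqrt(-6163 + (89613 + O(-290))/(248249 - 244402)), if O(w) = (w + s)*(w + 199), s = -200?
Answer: I*sqrt(90692478726)/3847 ≈ 78.282*I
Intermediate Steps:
O(w) = (-200 + w)*(199 + w) (O(w) = (w - 200)*(w + 199) = (-200 + w)*(199 + w))
sqrt(-6163 + (89613 + O(-290))/(248249 - 244402)) = sqrt(-6163 + (89613 + (-39800 + (-290)**2 - 1*(-290)))/(248249 - 244402)) = sqrt(-6163 + (89613 + (-39800 + 84100 + 290))/3847) = sqrt(-6163 + (89613 + 44590)*(1/3847)) = sqrt(-6163 + 134203*(1/3847)) = sqrt(-6163 + 134203/3847) = sqrt(-23574858/3847) = I*sqrt(90692478726)/3847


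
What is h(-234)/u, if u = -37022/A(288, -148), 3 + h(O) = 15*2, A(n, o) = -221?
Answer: 5967/37022 ≈ 0.16117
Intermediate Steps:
h(O) = 27 (h(O) = -3 + 15*2 = -3 + 30 = 27)
u = 37022/221 (u = -37022/(-221) = -37022*(-1/221) = 37022/221 ≈ 167.52)
h(-234)/u = 27/(37022/221) = 27*(221/37022) = 5967/37022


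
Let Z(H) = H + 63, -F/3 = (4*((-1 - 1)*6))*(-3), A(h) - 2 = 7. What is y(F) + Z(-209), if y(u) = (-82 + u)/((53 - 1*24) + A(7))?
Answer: -3031/19 ≈ -159.53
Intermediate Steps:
A(h) = 9 (A(h) = 2 + 7 = 9)
F = -432 (F = -3*4*((-1 - 1)*6)*(-3) = -3*4*(-2*6)*(-3) = -3*4*(-12)*(-3) = -(-144)*(-3) = -3*144 = -432)
y(u) = -41/19 + u/38 (y(u) = (-82 + u)/((53 - 1*24) + 9) = (-82 + u)/((53 - 24) + 9) = (-82 + u)/(29 + 9) = (-82 + u)/38 = (-82 + u)*(1/38) = -41/19 + u/38)
Z(H) = 63 + H
y(F) + Z(-209) = (-41/19 + (1/38)*(-432)) + (63 - 209) = (-41/19 - 216/19) - 146 = -257/19 - 146 = -3031/19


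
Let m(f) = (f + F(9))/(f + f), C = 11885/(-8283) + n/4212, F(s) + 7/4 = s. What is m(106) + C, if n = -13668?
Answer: -3406947469/821806128 ≈ -4.1457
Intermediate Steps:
F(s) = -7/4 + s
C = -4535324/969111 (C = 11885/(-8283) - 13668/4212 = 11885*(-1/8283) - 13668*1/4212 = -11885/8283 - 1139/351 = -4535324/969111 ≈ -4.6799)
m(f) = (29/4 + f)/(2*f) (m(f) = (f + (-7/4 + 9))/(f + f) = (f + 29/4)/((2*f)) = (29/4 + f)*(1/(2*f)) = (29/4 + f)/(2*f))
m(106) + C = (⅛)*(29 + 4*106)/106 - 4535324/969111 = (⅛)*(1/106)*(29 + 424) - 4535324/969111 = (⅛)*(1/106)*453 - 4535324/969111 = 453/848 - 4535324/969111 = -3406947469/821806128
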